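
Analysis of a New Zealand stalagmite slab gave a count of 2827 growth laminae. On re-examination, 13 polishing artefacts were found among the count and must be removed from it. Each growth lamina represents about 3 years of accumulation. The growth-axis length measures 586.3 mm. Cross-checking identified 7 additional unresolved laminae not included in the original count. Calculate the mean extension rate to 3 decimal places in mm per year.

After corrections the count is 2827 − 13 + 7 = 2821 growth laminae.
2821 growth laminae at 3 years each span 2821 × 3 = 8463 years.
586.3 mm over 8463 years gives 586.3 / 8463 ≈ 0.069 mm per year.

0.069 mm per year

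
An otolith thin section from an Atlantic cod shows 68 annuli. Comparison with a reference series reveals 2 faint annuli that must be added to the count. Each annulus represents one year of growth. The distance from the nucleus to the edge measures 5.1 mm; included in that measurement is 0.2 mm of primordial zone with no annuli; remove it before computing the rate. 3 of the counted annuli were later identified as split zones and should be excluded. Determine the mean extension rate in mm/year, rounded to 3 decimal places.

Correcting the raw count gives 68 − 3 + 2 = 67 true annuli.
The growth record spans 5.1 − 0.2 = 4.9 mm.
Mean rate = 4.9 mm / 67 years ≈ 0.073 mm/year.

0.073 mm/year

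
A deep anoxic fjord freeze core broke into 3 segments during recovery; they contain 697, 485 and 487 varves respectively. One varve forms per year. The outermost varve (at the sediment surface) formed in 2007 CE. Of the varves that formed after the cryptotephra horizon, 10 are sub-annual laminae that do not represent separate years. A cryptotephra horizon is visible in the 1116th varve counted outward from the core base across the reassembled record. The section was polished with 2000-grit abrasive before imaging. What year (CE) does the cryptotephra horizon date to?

Total varves = 697 + 485 + 487 = 1669.
1669 − 1116 = 553 varves lie beyond the cryptotephra horizon toward the sediment surface.
553 − 10 false = 543 true varves after the cryptotephra horizon.
The varve at the sediment surface is 2007 CE, so the cryptotephra horizon dates to 2007 − 543 = 1464 CE.

1464 CE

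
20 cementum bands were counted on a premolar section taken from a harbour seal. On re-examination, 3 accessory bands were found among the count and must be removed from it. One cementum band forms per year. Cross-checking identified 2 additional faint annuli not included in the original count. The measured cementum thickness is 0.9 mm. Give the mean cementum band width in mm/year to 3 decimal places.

True cementum band count = 20 − 3 + 2 = 19.
Extension rate ≈ 0.9 / 19 = 0.047 mm/year.

0.047 mm/year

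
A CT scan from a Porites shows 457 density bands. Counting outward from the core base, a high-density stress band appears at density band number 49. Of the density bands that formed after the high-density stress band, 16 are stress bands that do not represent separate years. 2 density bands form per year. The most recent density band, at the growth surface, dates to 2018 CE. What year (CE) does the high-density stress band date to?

1822 CE

457 − 49 = 408 density bands lie beyond the high-density stress band toward the growth surface.
Removing the 16 false density bands leaves 408 − 16 = 392 true density bands beyond the high-density stress band.
With 2 density bands per year, 392 / 2 = 196 years.
2018 − 196 = 1822 CE.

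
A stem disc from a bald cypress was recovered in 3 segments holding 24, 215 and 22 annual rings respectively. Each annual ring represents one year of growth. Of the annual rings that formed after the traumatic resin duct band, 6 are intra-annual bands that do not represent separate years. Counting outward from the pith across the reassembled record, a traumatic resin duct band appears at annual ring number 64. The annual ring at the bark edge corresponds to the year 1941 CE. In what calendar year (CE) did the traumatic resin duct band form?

Total annual rings = 24 + 215 + 22 = 261.
Between annual ring 64 and the bark edge there are 261 − 64 = 197 annual rings.
Removing the 6 false annual rings leaves 197 − 6 = 191 true annual rings beyond the traumatic resin duct band.
1941 − 191 = 1750 CE.

1750 CE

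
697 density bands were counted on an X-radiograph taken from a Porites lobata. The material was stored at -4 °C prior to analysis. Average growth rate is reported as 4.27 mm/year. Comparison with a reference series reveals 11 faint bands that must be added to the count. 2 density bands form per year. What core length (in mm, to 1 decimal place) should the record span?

Correcting the raw count gives 697 + 11 = 708 true density bands.
Dividing by 2 density bands per year: 708 / 2 = 354 years.
354 years at 4.27 mm/year gives 4.27 × 354 = 1511.6 mm.

1511.6 mm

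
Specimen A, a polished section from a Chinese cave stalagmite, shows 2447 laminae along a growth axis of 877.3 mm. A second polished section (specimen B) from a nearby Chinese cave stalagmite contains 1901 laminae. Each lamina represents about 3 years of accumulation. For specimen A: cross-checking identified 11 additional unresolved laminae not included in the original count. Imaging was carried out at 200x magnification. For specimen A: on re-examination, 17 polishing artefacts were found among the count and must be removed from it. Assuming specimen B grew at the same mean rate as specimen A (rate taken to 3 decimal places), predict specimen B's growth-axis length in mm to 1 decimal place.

684.4 mm

Specimen A: adjusted count: 2447 − 17 + 11 = 2441 laminae.
Specimen A: 2441 laminae at 3 years each span 2441 × 3 = 7323 years.
A: Extension rate ≈ 877.3 / 7323 = 0.120 mm/yr.
Specimen B: 1901 laminae at 3 years each span 1901 × 3 = 5703 years. B's length ≈ 0.120 × 5703 = 684.4 mm.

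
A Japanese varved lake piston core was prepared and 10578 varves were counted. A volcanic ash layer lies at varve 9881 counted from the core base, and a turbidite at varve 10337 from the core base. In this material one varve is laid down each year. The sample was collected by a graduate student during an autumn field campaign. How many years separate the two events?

10337 − 9881 = 456 varves lie between the two events.
One varve per year makes the interval 456 years.

456 years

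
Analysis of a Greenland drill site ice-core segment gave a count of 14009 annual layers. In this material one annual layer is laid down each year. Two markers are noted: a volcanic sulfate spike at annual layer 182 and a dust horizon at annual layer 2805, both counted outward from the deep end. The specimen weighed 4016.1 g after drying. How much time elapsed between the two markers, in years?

2623 yr

Separation: 2805 − 182 = 2623 annual layers.
One annual layer per year makes the interval 2623 years.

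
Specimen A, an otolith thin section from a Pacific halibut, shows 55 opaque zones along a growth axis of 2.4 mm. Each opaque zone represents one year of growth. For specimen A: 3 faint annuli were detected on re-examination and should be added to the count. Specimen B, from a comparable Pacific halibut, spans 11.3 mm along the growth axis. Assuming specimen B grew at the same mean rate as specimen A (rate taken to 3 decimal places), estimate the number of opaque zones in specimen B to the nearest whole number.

276 opaque zones

Specimen A: adjusted count: 55 + 3 = 58 opaque zones.
A: Mean rate = 2.4 mm / 58 years ≈ 0.041 mm per year.
Specimen B: 11.3 mm / 0.041 mm per year = 275.61 years ≈ 276 opaque zones.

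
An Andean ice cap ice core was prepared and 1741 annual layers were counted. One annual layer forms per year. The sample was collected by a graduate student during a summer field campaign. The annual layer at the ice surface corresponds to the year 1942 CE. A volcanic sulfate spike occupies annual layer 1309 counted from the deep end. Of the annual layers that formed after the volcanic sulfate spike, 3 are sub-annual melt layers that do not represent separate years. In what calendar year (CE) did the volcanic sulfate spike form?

1741 − 1309 = 432 annual layers lie beyond the volcanic sulfate spike toward the ice surface.
Removing the 3 false annual layers leaves 432 − 3 = 429 true annual layers beyond the volcanic sulfate spike.
The annual layer at the ice surface is 1942 CE, so the volcanic sulfate spike dates to 1942 − 429 = 1513 CE.

1513 CE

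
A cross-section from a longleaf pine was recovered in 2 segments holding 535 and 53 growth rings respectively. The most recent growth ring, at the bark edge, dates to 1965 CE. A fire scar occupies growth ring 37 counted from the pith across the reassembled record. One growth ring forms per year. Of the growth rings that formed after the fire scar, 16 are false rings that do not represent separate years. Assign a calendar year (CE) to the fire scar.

Total growth rings = 535 + 53 = 588.
588 − 37 = 551 growth rings lie beyond the fire scar toward the bark edge.
Removing the 16 false growth rings leaves 551 − 16 = 535 true growth rings beyond the fire scar.
1965 − 535 = 1430 CE.

1430 CE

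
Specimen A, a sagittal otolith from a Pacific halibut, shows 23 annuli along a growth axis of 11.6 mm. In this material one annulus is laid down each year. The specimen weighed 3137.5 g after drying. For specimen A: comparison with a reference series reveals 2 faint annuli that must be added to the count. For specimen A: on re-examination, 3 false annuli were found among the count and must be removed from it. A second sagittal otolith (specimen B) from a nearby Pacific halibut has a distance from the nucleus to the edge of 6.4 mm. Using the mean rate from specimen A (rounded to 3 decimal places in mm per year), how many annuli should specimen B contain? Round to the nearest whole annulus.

Specimen A: adjusted count: 23 − 3 + 2 = 22 annuli.
A: Mean rate = 11.6 mm / 22 years ≈ 0.527 mm per year.
Specimen B: 6.4 mm / 0.527 mm per year = 12.14 years ≈ 12 annuli.

12 annuli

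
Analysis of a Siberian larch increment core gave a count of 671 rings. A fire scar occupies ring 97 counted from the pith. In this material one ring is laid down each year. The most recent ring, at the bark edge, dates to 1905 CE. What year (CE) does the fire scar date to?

Between ring 97 and the bark edge there are 671 − 97 = 574 rings.
Counting back 574 years from 1905 CE places the fire scar in 1905 − 574 = 1331 CE.

1331 CE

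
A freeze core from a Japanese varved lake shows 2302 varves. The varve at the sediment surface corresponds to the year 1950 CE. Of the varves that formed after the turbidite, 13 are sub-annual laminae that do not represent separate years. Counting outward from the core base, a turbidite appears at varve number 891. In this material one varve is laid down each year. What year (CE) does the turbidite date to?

552 CE

The turbidite sits at varve 891 from the core base, so 2302 − 891 = 1411 varves formed after it.
Removing the 13 false varves leaves 1411 − 13 = 1398 true varves beyond the turbidite.
Counting back 1398 years from 1950 CE places the turbidite in 1950 − 1398 = 552 CE.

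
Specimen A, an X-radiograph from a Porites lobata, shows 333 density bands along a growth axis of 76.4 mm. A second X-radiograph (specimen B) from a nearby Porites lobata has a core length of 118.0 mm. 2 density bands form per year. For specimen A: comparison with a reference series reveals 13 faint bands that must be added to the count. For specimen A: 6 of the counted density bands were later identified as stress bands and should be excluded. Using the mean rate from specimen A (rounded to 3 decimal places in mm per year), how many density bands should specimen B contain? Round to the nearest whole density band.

Specimen A: adjusted count: 333 − 6 + 13 = 340 density bands.
Specimen A: dividing by 2 density bands per year: 340 / 2 = 170 years.
A: Mean rate = 76.4 mm / 170 years ≈ 0.449 mm/yr.
B spans 118.0 / 0.449 = 262.81 years; at 2 density bands per year that is 262.81 × 2 ≈ 526 density bands.

526 density bands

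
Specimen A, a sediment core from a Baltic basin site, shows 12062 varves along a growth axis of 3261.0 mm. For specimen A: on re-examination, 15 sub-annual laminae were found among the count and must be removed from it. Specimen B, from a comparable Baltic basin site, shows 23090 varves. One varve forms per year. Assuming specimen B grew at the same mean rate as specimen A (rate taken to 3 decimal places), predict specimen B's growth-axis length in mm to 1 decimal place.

6257.4 mm

Specimen A: after corrections the count is 12062 − 15 = 12047 varves.
A: Mean rate = 3261.0 mm / 12047 years ≈ 0.271 mm/yr.
B's length ≈ 0.271 × 23090 = 6257.4 mm.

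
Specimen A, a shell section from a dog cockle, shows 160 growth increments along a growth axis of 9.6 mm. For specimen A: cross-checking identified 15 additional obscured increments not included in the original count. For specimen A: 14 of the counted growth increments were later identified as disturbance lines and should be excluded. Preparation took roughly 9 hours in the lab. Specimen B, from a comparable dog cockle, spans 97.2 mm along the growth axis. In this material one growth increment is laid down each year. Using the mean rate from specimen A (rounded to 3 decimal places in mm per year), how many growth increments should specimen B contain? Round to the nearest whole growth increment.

Specimen A: after corrections the count is 160 − 14 + 15 = 161 growth increments.
A: 9.6 mm over 161 years gives 9.6 / 161 ≈ 0.060 mm per year.
B spans 97.2 / 0.060 = 1620.00 years ≈ 1620 growth increments.

1620 growth increments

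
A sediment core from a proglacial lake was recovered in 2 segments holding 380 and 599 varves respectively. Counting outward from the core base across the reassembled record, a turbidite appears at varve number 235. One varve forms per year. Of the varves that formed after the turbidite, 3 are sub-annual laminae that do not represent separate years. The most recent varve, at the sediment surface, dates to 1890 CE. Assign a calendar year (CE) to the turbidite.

1149 CE

Total varves = 380 + 599 = 979.
Between varve 235 and the sediment surface there are 979 − 235 = 744 varves.
Excluding 3 false varves: 744 − 3 = 741.
The varve at the sediment surface is 1890 CE, so the turbidite dates to 1890 − 741 = 1149 CE.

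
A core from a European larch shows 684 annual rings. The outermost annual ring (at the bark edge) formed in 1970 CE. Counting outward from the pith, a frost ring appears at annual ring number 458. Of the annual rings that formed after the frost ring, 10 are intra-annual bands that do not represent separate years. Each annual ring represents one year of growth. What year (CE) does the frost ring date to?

The frost ring sits at annual ring 458 from the pith, so 684 − 458 = 226 annual rings formed after it.
Excluding 10 false annual rings: 226 − 10 = 216.
1970 − 216 = 1754 CE.

1754 CE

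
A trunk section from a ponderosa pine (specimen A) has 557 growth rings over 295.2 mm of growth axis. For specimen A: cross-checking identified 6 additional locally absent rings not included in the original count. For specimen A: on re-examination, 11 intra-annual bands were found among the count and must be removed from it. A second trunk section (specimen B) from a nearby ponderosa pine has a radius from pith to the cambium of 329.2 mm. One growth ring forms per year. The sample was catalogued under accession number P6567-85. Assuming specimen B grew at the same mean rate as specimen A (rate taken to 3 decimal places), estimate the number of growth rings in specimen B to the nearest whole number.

Specimen A: adjusted count: 557 − 11 + 6 = 552 growth rings.
A: 295.2 mm over 552 years gives 295.2 / 552 ≈ 0.535 mm/yr.
Specimen B: 329.2 mm / 0.535 mm per year = 615.33 years ≈ 615 growth rings.

615 growth rings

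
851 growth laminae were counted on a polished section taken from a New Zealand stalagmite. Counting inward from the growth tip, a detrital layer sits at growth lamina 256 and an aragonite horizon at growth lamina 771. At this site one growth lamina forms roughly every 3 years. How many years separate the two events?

771 − 256 = 515 growth laminae lie between the two events.
Multiplying by 3 years per growth lamina: 515 × 3 = 1545 years.

1545 yr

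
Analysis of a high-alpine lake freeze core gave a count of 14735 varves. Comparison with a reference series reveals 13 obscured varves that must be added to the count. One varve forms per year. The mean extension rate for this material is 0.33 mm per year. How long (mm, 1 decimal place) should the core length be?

True varve count = 14735 + 13 = 14748.
Predicted length = 0.33 mm/year × 14748 years = 4866.8 mm.

4866.8 mm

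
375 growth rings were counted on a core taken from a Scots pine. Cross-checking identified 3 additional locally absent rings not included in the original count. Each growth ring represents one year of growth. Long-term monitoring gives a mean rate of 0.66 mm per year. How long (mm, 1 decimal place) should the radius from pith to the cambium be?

249.5 mm

Correcting the raw count gives 375 + 3 = 378 true growth rings.
378 years at 0.66 mm/year gives 0.66 × 378 = 249.5 mm.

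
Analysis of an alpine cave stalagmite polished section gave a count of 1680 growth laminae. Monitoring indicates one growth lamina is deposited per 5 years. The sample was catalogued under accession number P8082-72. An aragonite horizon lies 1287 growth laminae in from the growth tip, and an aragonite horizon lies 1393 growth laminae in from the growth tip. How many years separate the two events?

530 yr

The two markers are separated by 1393 − 1287 = 106 growth laminae.
106 growth laminae at 5 years each span 106 × 5 = 530 years.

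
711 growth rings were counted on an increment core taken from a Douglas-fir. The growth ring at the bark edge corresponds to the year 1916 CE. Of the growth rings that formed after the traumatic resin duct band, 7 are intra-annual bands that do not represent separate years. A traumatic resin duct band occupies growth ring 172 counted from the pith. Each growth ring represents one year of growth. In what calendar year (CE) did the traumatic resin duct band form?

1384 CE

Between growth ring 172 and the bark edge there are 711 − 172 = 539 growth rings.
539 − 7 false = 532 true growth rings after the traumatic resin duct band.
Counting back 532 years from 1916 CE places the traumatic resin duct band in 1916 − 532 = 1384 CE.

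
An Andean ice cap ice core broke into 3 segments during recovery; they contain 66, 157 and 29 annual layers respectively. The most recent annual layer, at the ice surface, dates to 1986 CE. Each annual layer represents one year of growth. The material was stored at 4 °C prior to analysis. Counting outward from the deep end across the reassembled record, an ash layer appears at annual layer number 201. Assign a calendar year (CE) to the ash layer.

Total annual layers = 66 + 157 + 29 = 252.
The ash layer sits at annual layer 201 from the deep end, so 252 − 201 = 51 annual layers formed after it.
1986 − 51 = 1935 CE.

1935 CE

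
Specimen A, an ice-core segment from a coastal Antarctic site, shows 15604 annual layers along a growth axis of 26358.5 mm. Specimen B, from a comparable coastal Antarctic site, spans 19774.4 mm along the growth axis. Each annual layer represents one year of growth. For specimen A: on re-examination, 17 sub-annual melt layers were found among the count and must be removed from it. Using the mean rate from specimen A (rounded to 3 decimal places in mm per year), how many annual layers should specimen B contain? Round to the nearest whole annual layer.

11694 annual layers

Specimen A: adjusted count: 15604 − 17 = 15587 annual layers.
A: Extension rate ≈ 26358.5 / 15587 = 1.691 mm/yr.
For B, 19774.4 / 1.691 = 11693.91 years ≈ 11694 annual layers.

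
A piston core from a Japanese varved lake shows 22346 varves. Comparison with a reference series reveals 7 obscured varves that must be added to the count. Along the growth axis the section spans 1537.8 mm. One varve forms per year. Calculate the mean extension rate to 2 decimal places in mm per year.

After corrections the count is 22346 + 7 = 22353 varves.
Mean rate = 1537.8 mm / 22353 years ≈ 0.07 mm per year.

0.07 mm per year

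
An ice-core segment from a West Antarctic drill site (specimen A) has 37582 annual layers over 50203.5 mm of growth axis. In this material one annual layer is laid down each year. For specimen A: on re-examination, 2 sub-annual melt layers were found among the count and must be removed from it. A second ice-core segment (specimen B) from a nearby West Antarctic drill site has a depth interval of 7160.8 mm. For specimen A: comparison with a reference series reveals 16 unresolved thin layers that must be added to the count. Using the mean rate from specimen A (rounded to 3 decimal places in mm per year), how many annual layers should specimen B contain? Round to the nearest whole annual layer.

5364 annual layers

Specimen A: true annual layer count = 37582 − 2 + 16 = 37596.
A: 50203.5 mm over 37596 years gives 50203.5 / 37596 ≈ 1.335 mm per year.
B spans 7160.8 / 1.335 = 5363.90 years ≈ 5364 annual layers.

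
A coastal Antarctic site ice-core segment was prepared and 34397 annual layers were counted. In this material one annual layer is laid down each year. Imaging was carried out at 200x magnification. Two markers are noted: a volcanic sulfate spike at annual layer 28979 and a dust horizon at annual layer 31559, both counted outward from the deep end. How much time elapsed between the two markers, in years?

31559 − 28979 = 2580 annual layers lie between the two events.
That is 2580 years at one annual layer per year.

2580 years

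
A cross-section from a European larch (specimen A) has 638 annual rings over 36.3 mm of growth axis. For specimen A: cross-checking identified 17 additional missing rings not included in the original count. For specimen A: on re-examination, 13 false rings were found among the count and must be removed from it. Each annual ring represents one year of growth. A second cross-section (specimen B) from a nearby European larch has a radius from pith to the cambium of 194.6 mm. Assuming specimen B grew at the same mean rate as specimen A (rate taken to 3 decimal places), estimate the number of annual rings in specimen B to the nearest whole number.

3414 annual rings

Specimen A: correcting the raw count gives 638 − 13 + 17 = 642 true annual rings.
A: 36.3 mm over 642 years gives 36.3 / 642 ≈ 0.057 mm/year.
Specimen B: 194.6 mm / 0.057 mm per year = 3414.04 years ≈ 3414 annual rings.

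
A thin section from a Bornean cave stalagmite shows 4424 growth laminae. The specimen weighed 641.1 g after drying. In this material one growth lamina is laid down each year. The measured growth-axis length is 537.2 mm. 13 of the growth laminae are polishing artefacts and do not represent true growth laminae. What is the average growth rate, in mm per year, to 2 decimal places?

0.12 mm per year

After corrections the count is 4424 − 13 = 4411 growth laminae.
Mean rate = 537.2 mm / 4411 years ≈ 0.12 mm per year.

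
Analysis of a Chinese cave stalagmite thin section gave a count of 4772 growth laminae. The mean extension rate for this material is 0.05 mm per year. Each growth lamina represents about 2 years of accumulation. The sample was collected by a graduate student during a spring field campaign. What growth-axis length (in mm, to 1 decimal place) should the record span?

477.2 mm

4772 growth laminae at 2 years each span 4772 × 2 = 9544 years.
9544 years at 0.05 mm/year gives 0.05 × 9544 = 477.2 mm.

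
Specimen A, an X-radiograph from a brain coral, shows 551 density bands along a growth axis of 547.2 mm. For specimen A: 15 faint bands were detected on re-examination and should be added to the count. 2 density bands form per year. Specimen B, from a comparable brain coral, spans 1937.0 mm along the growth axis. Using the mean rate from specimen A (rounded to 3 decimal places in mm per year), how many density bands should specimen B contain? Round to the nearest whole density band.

2003 density bands

Specimen A: after corrections the count is 551 + 15 = 566 density bands.
Specimen A: with 2 density bands per year, 566 / 2 = 283 years.
A: Mean rate = 547.2 mm / 283 years ≈ 1.934 mm/year.
B spans 1937.0 / 1.934 = 1001.55 years; at 2 density bands per year that is 1001.55 × 2 ≈ 2003 density bands.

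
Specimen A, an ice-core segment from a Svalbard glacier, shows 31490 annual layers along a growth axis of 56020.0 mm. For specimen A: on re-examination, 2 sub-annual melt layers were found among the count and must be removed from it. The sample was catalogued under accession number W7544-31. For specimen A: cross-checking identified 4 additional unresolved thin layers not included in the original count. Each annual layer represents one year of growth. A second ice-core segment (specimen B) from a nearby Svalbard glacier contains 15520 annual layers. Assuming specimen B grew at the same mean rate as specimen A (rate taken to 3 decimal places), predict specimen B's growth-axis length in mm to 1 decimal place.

27610.1 mm

Specimen A: true annual layer count = 31490 − 2 + 4 = 31492.
A: Mean rate = 56020.0 mm / 31492 years ≈ 1.779 mm/yr.
Length of B = 1.779 × 15520 = 27610.1 mm.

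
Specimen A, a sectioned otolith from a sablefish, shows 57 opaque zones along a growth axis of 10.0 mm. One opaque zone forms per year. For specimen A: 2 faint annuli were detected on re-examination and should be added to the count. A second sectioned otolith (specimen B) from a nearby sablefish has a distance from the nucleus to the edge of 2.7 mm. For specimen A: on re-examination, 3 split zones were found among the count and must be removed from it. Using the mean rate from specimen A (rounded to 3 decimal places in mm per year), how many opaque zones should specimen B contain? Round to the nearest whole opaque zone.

Specimen A: after corrections the count is 57 − 3 + 2 = 56 opaque zones.
A: 10.0 mm over 56 years gives 10.0 / 56 ≈ 0.179 mm per year.
Specimen B: 2.7 mm / 0.179 mm per year = 15.08 years ≈ 15 opaque zones.

15 opaque zones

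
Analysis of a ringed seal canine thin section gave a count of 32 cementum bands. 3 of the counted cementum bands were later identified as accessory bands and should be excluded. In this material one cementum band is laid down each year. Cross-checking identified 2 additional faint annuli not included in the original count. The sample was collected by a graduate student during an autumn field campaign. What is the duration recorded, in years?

31 years

True cementum band count = 32 − 3 + 2 = 31.
At one cementum band per year, that is 31 years.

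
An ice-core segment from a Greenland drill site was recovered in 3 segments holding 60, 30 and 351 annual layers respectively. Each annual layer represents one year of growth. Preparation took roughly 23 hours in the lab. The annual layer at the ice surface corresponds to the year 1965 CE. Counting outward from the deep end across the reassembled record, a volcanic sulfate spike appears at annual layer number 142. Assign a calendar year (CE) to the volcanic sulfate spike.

1666 CE

Total annual layers = 60 + 30 + 351 = 441.
441 − 142 = 299 annual layers lie beyond the volcanic sulfate spike toward the ice surface.
Counting back 299 years from 1965 CE places the volcanic sulfate spike in 1965 − 299 = 1666 CE.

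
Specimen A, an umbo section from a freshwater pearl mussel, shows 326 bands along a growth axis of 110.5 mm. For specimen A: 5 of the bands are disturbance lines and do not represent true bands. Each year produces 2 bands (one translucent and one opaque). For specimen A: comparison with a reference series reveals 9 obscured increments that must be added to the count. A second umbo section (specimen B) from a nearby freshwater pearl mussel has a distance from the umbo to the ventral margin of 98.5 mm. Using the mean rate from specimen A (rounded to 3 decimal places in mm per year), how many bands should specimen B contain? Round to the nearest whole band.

Specimen A: adjusted count: 326 − 5 + 9 = 330 bands.
Specimen A: dividing by 2 bands per year: 330 / 2 = 165 years.
A: 110.5 mm over 165 years gives 110.5 / 165 ≈ 0.670 mm/yr.
For B, 98.5 / 0.670 = 147.01 years; at 2 bands per year that is 147.01 × 2 ≈ 294 bands.

294 bands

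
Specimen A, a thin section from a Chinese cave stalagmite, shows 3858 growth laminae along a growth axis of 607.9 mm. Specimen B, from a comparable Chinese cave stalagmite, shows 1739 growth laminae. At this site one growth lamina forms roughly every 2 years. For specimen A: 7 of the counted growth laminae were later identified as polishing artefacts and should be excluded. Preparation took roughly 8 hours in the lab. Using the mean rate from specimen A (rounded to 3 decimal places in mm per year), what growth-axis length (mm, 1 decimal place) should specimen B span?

Specimen A: adjusted count: 3858 − 7 = 3851 growth laminae.
Specimen A: at 2 years per growth lamina, 3851 × 2 = 7702 years.
A: Extension rate ≈ 607.9 / 7702 = 0.079 mm/yr.
Specimen B: at 2 years per growth lamina, 1739 × 2 = 3478 years. B's length ≈ 0.079 × 3478 = 274.8 mm.

274.8 mm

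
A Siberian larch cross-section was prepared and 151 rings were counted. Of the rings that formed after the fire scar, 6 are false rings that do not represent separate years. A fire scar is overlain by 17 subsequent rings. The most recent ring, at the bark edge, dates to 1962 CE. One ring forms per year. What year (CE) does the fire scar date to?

17 rings post-date the fire scar.
Removing the 6 false rings leaves 17 − 6 = 11 true rings beyond the fire scar.
1962 − 11 = 1951 CE.

1951 CE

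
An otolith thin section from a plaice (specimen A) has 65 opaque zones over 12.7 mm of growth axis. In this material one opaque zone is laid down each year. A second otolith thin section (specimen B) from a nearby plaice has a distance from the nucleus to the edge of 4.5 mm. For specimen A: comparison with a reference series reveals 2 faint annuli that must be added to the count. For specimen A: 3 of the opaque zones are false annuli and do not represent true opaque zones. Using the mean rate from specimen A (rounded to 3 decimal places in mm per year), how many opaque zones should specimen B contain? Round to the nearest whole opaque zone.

23 opaque zones

Specimen A: after corrections the count is 65 − 3 + 2 = 64 opaque zones.
A: 12.7 mm over 64 years gives 12.7 / 64 ≈ 0.198 mm/year.
Specimen B: 4.5 mm / 0.198 mm per year = 22.73 years ≈ 23 opaque zones.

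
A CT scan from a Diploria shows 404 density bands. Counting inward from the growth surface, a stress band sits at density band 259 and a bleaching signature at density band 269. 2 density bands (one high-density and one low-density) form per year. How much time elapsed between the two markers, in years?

5 yr

The two markers are separated by 269 − 259 = 10 density bands.
Dividing by 2 density bands per year: 10 / 2 = 5 years.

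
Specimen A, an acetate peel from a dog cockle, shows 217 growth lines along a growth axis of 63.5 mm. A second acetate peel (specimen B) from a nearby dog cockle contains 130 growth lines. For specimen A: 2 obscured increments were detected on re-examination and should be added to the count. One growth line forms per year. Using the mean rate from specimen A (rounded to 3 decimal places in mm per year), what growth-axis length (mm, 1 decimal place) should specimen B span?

37.7 mm

Specimen A: true growth line count = 217 + 2 = 219.
A: Extension rate ≈ 63.5 / 219 = 0.290 mm per year.
For B, 0.290 mm/year × 130 years = 37.7 mm.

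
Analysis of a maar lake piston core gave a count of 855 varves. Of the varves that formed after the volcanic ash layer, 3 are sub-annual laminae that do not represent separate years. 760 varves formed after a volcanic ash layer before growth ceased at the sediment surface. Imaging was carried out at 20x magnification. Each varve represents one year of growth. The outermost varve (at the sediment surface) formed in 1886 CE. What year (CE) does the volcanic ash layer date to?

1129 CE

There are 760 varves younger than the volcanic ash layer.
Excluding 3 false varves: 760 − 3 = 757.
1886 − 757 = 1129 CE.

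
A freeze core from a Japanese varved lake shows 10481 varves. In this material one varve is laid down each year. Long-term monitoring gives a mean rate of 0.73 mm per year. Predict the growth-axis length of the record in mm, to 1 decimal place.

7651.1 mm

10481 years of growth are recorded.
Length ≈ 0.73 × 10481 = 7651.1 mm.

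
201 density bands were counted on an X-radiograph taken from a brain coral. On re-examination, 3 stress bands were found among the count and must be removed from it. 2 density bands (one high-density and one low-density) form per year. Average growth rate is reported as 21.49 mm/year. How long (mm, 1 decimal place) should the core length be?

Correcting the raw count gives 201 − 3 = 198 true density bands.
Dividing by 2 density bands per year: 198 / 2 = 99 years.
Length ≈ 21.49 × 99 = 2127.5 mm.

2127.5 mm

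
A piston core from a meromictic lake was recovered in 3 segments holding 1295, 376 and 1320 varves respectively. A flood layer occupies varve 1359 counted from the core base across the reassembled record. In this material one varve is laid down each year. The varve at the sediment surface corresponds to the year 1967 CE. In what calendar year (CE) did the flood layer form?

Total varves = 1295 + 376 + 1320 = 2991.
The flood layer sits at varve 1359 from the core base, so 2991 − 1359 = 1632 varves formed after it.
The varve at the sediment surface is 1967 CE, so the flood layer dates to 1967 − 1632 = 335 CE.

335 CE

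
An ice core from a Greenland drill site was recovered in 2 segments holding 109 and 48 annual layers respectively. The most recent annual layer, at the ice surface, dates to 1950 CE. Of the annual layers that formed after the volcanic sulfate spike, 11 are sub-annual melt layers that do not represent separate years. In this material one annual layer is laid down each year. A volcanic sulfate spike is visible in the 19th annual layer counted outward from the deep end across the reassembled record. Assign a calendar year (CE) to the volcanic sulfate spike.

1823 CE

Total annual layers = 109 + 48 = 157.
Between annual layer 19 and the ice surface there are 157 − 19 = 138 annual layers.
Removing the 11 false annual layers leaves 138 − 11 = 127 true annual layers beyond the volcanic sulfate spike.
1950 − 127 = 1823 CE.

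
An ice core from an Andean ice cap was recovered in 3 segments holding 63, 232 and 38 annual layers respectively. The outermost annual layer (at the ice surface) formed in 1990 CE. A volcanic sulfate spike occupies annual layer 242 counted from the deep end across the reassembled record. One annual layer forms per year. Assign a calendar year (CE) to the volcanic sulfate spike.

Total annual layers = 63 + 232 + 38 = 333.
333 − 242 = 91 annual layers lie beyond the volcanic sulfate spike toward the ice surface.
The annual layer at the ice surface is 1990 CE, so the volcanic sulfate spike dates to 1990 − 91 = 1899 CE.

1899 CE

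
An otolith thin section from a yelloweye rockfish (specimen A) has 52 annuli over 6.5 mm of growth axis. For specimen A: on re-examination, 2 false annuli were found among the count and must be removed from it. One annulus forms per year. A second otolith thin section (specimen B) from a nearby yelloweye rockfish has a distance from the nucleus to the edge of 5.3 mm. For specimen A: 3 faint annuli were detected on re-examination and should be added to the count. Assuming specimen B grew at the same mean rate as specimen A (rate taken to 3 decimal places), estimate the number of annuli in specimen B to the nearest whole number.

Specimen A: true annulus count = 52 − 2 + 3 = 53.
A: Extension rate ≈ 6.5 / 53 = 0.123 mm/yr.
For B, 5.3 / 0.123 = 43.09 years ≈ 43 annuli.

43 annuli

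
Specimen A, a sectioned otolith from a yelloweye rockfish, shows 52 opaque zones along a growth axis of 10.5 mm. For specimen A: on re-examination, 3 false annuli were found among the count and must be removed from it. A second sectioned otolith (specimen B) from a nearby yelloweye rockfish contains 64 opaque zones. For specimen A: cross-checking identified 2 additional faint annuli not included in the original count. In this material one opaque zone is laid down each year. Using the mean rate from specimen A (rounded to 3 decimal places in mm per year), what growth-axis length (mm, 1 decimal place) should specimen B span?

Specimen A: correcting the raw count gives 52 − 3 + 2 = 51 true opaque zones.
A: Mean rate = 10.5 mm / 51 years ≈ 0.206 mm/yr.
For B, 0.206 mm/year × 64 years = 13.2 mm.

13.2 mm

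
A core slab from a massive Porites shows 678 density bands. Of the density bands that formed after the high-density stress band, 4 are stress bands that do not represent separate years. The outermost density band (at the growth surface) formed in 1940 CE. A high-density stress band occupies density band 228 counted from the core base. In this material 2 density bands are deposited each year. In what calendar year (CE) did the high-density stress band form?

The high-density stress band sits at density band 228 from the core base, so 678 − 228 = 450 density bands formed after it.
Removing the 4 false density bands leaves 450 − 4 = 446 true density bands beyond the high-density stress band.
446 density bands at 2 per year is 446 / 2 = 223 years.
Counting back 223 years from 1940 CE places the high-density stress band in 1940 − 223 = 1717 CE.

1717 CE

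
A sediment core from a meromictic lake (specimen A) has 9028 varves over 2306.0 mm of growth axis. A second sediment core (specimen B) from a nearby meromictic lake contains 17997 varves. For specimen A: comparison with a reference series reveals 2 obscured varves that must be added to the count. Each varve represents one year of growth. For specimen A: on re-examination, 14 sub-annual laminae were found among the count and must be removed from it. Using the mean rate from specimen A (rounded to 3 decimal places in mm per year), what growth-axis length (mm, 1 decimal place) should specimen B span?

4607.2 mm

Specimen A: adjusted count: 9028 − 14 + 2 = 9016 varves.
A: Mean rate = 2306.0 mm / 9016 years ≈ 0.256 mm/year.
For B, 0.256 mm/year × 17997 years = 4607.2 mm.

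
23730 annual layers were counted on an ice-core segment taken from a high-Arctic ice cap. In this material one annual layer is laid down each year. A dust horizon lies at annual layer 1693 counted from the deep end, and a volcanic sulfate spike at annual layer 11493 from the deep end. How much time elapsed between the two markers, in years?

9800 years

The two markers are separated by 11493 − 1693 = 9800 annual layers.
At one annual layer per year, 9800 years elapsed between them.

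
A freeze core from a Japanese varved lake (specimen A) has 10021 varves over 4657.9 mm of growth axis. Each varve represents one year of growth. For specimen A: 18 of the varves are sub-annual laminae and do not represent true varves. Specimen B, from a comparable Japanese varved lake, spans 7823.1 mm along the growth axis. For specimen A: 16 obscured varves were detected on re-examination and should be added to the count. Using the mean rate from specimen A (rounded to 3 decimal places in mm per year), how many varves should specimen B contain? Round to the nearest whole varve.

16824 varves

Specimen A: correcting the raw count gives 10021 − 18 + 16 = 10019 true varves.
A: Extension rate ≈ 4657.9 / 10019 = 0.465 mm/yr.
For B, 7823.1 / 0.465 = 16823.87 years ≈ 16824 varves.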